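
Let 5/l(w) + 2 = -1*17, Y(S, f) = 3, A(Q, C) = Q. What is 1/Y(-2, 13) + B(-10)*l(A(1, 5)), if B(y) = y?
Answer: 169/57 ≈ 2.9649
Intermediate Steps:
l(w) = -5/19 (l(w) = 5/(-2 - 1*17) = 5/(-2 - 17) = 5/(-19) = 5*(-1/19) = -5/19)
1/Y(-2, 13) + B(-10)*l(A(1, 5)) = 1/3 - 10*(-5/19) = ⅓ + 50/19 = 169/57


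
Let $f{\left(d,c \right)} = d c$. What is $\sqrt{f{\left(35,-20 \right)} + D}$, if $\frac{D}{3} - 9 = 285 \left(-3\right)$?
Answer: $i \sqrt{3238} \approx 56.903 i$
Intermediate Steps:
$f{\left(d,c \right)} = c d$
$D = -2538$ ($D = 27 + 3 \cdot 285 \left(-3\right) = 27 + 3 \left(-855\right) = 27 - 2565 = -2538$)
$\sqrt{f{\left(35,-20 \right)} + D} = \sqrt{\left(-20\right) 35 - 2538} = \sqrt{-700 - 2538} = \sqrt{-3238} = i \sqrt{3238}$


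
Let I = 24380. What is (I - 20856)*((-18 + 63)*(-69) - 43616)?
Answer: -164644804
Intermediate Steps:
(I - 20856)*((-18 + 63)*(-69) - 43616) = (24380 - 20856)*((-18 + 63)*(-69) - 43616) = 3524*(45*(-69) - 43616) = 3524*(-3105 - 43616) = 3524*(-46721) = -164644804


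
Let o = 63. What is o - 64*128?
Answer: -8129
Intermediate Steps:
o - 64*128 = 63 - 64*128 = 63 - 8192 = -8129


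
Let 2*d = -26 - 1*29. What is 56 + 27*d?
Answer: -1373/2 ≈ -686.50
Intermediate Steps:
d = -55/2 (d = (-26 - 1*29)/2 = (-26 - 29)/2 = (½)*(-55) = -55/2 ≈ -27.500)
56 + 27*d = 56 + 27*(-55/2) = 56 - 1485/2 = -1373/2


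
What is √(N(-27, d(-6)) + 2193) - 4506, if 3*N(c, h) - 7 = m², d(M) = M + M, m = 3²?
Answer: -4506 + √20001/3 ≈ -4458.9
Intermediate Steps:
m = 9
d(M) = 2*M
N(c, h) = 88/3 (N(c, h) = 7/3 + (⅓)*9² = 7/3 + (⅓)*81 = 7/3 + 27 = 88/3)
√(N(-27, d(-6)) + 2193) - 4506 = √(88/3 + 2193) - 4506 = √(6667/3) - 4506 = √20001/3 - 4506 = -4506 + √20001/3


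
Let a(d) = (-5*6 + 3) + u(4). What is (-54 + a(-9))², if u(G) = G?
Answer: 5929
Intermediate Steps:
a(d) = -23 (a(d) = (-5*6 + 3) + 4 = (-30 + 3) + 4 = -27 + 4 = -23)
(-54 + a(-9))² = (-54 - 23)² = (-77)² = 5929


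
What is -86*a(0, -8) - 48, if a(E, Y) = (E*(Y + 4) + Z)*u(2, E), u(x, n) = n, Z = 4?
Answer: -48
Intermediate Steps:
a(E, Y) = E*(4 + E*(4 + Y)) (a(E, Y) = (E*(Y + 4) + 4)*E = (E*(4 + Y) + 4)*E = (4 + E*(4 + Y))*E = E*(4 + E*(4 + Y)))
-86*a(0, -8) - 48 = -0*(4 + 4*0 + 0*(-8)) - 48 = -0*(4 + 0 + 0) - 48 = -0*4 - 48 = -86*0 - 48 = 0 - 48 = -48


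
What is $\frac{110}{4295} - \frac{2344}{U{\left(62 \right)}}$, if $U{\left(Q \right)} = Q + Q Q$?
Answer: $- \frac{963782}{1677627} \approx -0.57449$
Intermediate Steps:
$U{\left(Q \right)} = Q + Q^{2}$
$\frac{110}{4295} - \frac{2344}{U{\left(62 \right)}} = \frac{110}{4295} - \frac{2344}{62 \left(1 + 62\right)} = 110 \cdot \frac{1}{4295} - \frac{2344}{62 \cdot 63} = \frac{22}{859} - \frac{2344}{3906} = \frac{22}{859} - \frac{1172}{1953} = - \frac{963782}{1677627}$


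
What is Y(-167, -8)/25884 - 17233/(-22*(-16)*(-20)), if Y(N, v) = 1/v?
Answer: 111514523/45555840 ≈ 2.4479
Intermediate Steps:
Y(-167, -8)/25884 - 17233/(-22*(-16)*(-20)) = 1/(-8*25884) - 17233/(-22*(-16)*(-20)) = -⅛*1/25884 - 17233/(352*(-20)) = -1/207072 - 17233/(-7040) = -1/207072 - 17233*(-1/7040) = -1/207072 + 17233/7040 = 111514523/45555840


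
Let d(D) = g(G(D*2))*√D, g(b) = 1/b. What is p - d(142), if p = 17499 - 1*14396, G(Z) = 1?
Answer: 3103 - √142 ≈ 3091.1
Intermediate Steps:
g(b) = 1/b
d(D) = √D (d(D) = √D/1 = 1*√D = √D)
p = 3103 (p = 17499 - 14396 = 3103)
p - d(142) = 3103 - √142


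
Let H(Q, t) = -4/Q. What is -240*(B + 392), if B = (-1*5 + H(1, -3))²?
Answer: -113520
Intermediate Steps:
B = 81 (B = (-1*5 - 4/1)² = (-5 - 4*1)² = (-5 - 4)² = (-9)² = 81)
-240*(B + 392) = -240*(81 + 392) = -240*473 = -113520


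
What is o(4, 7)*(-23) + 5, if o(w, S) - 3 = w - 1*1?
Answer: -133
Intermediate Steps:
o(w, S) = 2 + w (o(w, S) = 3 + (w - 1*1) = 3 + (w - 1) = 3 + (-1 + w) = 2 + w)
o(4, 7)*(-23) + 5 = (2 + 4)*(-23) + 5 = 6*(-23) + 5 = -138 + 5 = -133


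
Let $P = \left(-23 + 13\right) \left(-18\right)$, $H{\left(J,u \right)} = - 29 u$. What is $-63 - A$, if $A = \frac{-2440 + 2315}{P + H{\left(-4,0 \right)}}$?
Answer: $- \frac{2243}{36} \approx -62.306$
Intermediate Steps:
$P = 180$ ($P = \left(-10\right) \left(-18\right) = 180$)
$A = - \frac{25}{36}$ ($A = \frac{-2440 + 2315}{180 - 0} = - \frac{125}{180 + 0} = - \frac{125}{180} = \left(-125\right) \frac{1}{180} = - \frac{25}{36} \approx -0.69444$)
$-63 - A = -63 - - \frac{25}{36} = -63 + \frac{25}{36} = - \frac{2243}{36}$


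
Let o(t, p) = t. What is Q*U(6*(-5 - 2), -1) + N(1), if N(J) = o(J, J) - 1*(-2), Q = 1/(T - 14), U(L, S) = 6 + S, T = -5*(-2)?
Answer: 7/4 ≈ 1.7500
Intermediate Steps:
T = 10
Q = -¼ (Q = 1/(10 - 14) = 1/(-4) = -¼ ≈ -0.25000)
N(J) = 2 + J (N(J) = J - 1*(-2) = J + 2 = 2 + J)
Q*U(6*(-5 - 2), -1) + N(1) = -(6 - 1)/4 + (2 + 1) = -¼*5 + 3 = -5/4 + 3 = 7/4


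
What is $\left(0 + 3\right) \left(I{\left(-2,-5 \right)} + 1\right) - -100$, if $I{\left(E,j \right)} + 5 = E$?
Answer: $82$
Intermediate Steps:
$I{\left(E,j \right)} = -5 + E$
$\left(0 + 3\right) \left(I{\left(-2,-5 \right)} + 1\right) - -100 = \left(0 + 3\right) \left(\left(-5 - 2\right) + 1\right) - -100 = 3 \left(-7 + 1\right) + 100 = 3 \left(-6\right) + 100 = -18 + 100 = 82$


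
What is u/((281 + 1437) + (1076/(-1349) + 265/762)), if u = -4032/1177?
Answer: -4144646016/2078034762089 ≈ -0.0019945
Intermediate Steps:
u = -4032/1177 (u = -4032*1/1177 = -4032/1177 ≈ -3.4257)
u/((281 + 1437) + (1076/(-1349) + 265/762)) = -4032/(1177*((281 + 1437) + (1076/(-1349) + 265/762))) = -4032/(1177*(1718 + (1076*(-1/1349) + 265*(1/762)))) = -4032/(1177*(1718 + (-1076/1349 + 265/762))) = -4032/(1177*(1718 - 462427/1027938)) = -4032/(1177*1765535057/1027938) = -4032/1177*1027938/1765535057 = -4144646016/2078034762089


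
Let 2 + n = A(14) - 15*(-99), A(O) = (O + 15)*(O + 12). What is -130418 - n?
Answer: -132655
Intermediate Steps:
A(O) = (12 + O)*(15 + O) (A(O) = (15 + O)*(12 + O) = (12 + O)*(15 + O))
n = 2237 (n = -2 + ((180 + 14² + 27*14) - 15*(-99)) = -2 + ((180 + 196 + 378) + 1485) = -2 + (754 + 1485) = -2 + 2239 = 2237)
-130418 - n = -130418 - 1*2237 = -130418 - 2237 = -132655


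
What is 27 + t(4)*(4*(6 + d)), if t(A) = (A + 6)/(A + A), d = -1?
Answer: 52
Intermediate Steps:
t(A) = (6 + A)/(2*A) (t(A) = (6 + A)/((2*A)) = (6 + A)*(1/(2*A)) = (6 + A)/(2*A))
27 + t(4)*(4*(6 + d)) = 27 + ((½)*(6 + 4)/4)*(4*(6 - 1)) = 27 + ((½)*(¼)*10)*(4*5) = 27 + (5/4)*20 = 27 + 25 = 52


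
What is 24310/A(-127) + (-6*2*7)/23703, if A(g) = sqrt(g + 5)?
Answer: -28/7901 - 12155*I*sqrt(122)/61 ≈ -0.0035439 - 2200.9*I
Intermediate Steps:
A(g) = sqrt(5 + g)
24310/A(-127) + (-6*2*7)/23703 = 24310/(sqrt(5 - 127)) + (-6*2*7)/23703 = 24310/(sqrt(-122)) - 12*7*(1/23703) = 24310/((I*sqrt(122))) - 84*1/23703 = 24310*(-I*sqrt(122)/122) - 28/7901 = -12155*I*sqrt(122)/61 - 28/7901 = -28/7901 - 12155*I*sqrt(122)/61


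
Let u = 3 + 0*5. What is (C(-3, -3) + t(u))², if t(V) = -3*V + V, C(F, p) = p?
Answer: 81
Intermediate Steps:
u = 3 (u = 3 + 0 = 3)
t(V) = -2*V
(C(-3, -3) + t(u))² = (-3 - 2*3)² = (-3 - 6)² = (-9)² = 81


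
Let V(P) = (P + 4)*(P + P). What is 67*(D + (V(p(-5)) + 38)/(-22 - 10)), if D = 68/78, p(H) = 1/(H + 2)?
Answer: -1876/117 ≈ -16.034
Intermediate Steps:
p(H) = 1/(2 + H)
V(P) = 2*P*(4 + P) (V(P) = (4 + P)*(2*P) = 2*P*(4 + P))
D = 34/39 (D = 68*(1/78) = 34/39 ≈ 0.87179)
67*(D + (V(p(-5)) + 38)/(-22 - 10)) = 67*(34/39 + (2*(4 + 1/(2 - 5))/(2 - 5) + 38)/(-22 - 10)) = 67*(34/39 + (2*(4 + 1/(-3))/(-3) + 38)/(-32)) = 67*(34/39 + (2*(-⅓)*(4 - ⅓) + 38)*(-1/32)) = 67*(34/39 + (2*(-⅓)*(11/3) + 38)*(-1/32)) = 67*(34/39 + (-22/9 + 38)*(-1/32)) = 67*(34/39 + (320/9)*(-1/32)) = 67*(34/39 - 10/9) = 67*(-28/117) = -1876/117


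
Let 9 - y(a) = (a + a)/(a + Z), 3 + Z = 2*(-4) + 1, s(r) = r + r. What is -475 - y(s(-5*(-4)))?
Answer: -1444/3 ≈ -481.33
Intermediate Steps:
s(r) = 2*r
Z = -10 (Z = -3 + (2*(-4) + 1) = -3 + (-8 + 1) = -3 - 7 = -10)
y(a) = 9 - 2*a/(-10 + a) (y(a) = 9 - (a + a)/(a - 10) = 9 - 2*a/(-10 + a))
-475 - y(s(-5*(-4))) = -475 - (-90 + 7*(2*(-5*(-4))))/(-10 + 2*(-5*(-4))) = -475 - (-90 + 7*(2*20))/(-10 + 2*20) = -475 - (-90 + 7*40)/(-10 + 40) = -475 - (-90 + 280)/30 = -475 - 190/30 = -475 - 1*19/3 = -475 - 19/3 = -1444/3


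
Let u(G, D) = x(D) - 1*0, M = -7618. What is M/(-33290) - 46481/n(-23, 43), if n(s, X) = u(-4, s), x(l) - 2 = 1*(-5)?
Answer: 773687672/49935 ≈ 15494.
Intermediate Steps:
x(l) = -3 (x(l) = 2 + 1*(-5) = 2 - 5 = -3)
u(G, D) = -3 (u(G, D) = -3 - 1*0 = -3 + 0 = -3)
n(s, X) = -3
M/(-33290) - 46481/n(-23, 43) = -7618/(-33290) - 46481/(-3) = -7618*(-1/33290) - 46481*(-1/3) = 3809/16645 + 46481/3 = 773687672/49935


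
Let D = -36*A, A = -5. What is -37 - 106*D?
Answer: -19117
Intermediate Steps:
D = 180 (D = -36*(-5) = 180)
-37 - 106*D = -37 - 106*180 = -37 - 19080 = -19117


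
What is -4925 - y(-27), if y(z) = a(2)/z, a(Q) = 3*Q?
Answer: -44323/9 ≈ -4924.8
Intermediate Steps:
y(z) = 6/z (y(z) = (3*2)/z = 6/z)
-4925 - y(-27) = -4925 - 6/(-27) = -4925 - 6*(-1)/27 = -4925 - 1*(-2/9) = -4925 + 2/9 = -44323/9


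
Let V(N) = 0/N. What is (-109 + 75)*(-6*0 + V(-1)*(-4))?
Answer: 0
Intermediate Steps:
V(N) = 0
(-109 + 75)*(-6*0 + V(-1)*(-4)) = (-109 + 75)*(-6*0 + 0*(-4)) = -34*(0 + 0) = -34*0 = 0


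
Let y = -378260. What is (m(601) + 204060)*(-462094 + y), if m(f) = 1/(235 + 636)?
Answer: -149361377876394/871 ≈ -1.7148e+11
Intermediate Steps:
m(f) = 1/871
(m(601) + 204060)*(-462094 + y) = (1/871 + 204060)*(-462094 - 378260) = (177736261/871)*(-840354) = -149361377876394/871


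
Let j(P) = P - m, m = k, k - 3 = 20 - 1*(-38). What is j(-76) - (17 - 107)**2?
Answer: -8237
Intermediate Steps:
k = 61 (k = 3 + (20 - 1*(-38)) = 3 + (20 + 38) = 3 + 58 = 61)
m = 61
j(P) = -61 + P (j(P) = P - 1*61 = P - 61 = -61 + P)
j(-76) - (17 - 107)**2 = (-61 - 76) - (17 - 107)**2 = -137 - 1*(-90)**2 = -137 - 1*8100 = -137 - 8100 = -8237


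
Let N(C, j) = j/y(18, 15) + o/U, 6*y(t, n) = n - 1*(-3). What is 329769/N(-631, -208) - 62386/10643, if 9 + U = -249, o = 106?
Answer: -151105548695/31918357 ≈ -4734.1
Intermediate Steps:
y(t, n) = ½ + n/6 (y(t, n) = (n - 1*(-3))/6 = (n + 3)/6 = (3 + n)/6 = ½ + n/6)
U = -258 (U = -9 - 249 = -258)
N(C, j) = -53/129 + j/3 (N(C, j) = j/(½ + (⅙)*15) + 106/(-258) = j/(½ + 5/2) + 106*(-1/258) = j/3 - 53/129 = -53/129 + j/3)
329769/N(-631, -208) - 62386/10643 = 329769/(-53/129 + (⅓)*(-208)) - 62386/10643 = 329769/(-53/129 - 208/3) - 62386*1/10643 = 329769/(-2999/43) - 62386/10643 = 329769*(-43/2999) - 62386/10643 = -14180067/2999 - 62386/10643 = -151105548695/31918357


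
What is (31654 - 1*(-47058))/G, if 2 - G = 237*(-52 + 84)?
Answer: -39356/3791 ≈ -10.381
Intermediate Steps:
G = -7582 (G = 2 - 237*(-52 + 84) = 2 - 237*32 = 2 - 1*7584 = 2 - 7584 = -7582)
(31654 - 1*(-47058))/G = (31654 - 1*(-47058))/(-7582) = (31654 + 47058)*(-1/7582) = 78712*(-1/7582) = -39356/3791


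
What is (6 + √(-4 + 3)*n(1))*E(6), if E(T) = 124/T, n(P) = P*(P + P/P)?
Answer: 124 + 124*I/3 ≈ 124.0 + 41.333*I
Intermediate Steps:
n(P) = P*(1 + P) (n(P) = P*(P + 1) = P*(1 + P))
(6 + √(-4 + 3)*n(1))*E(6) = (6 + √(-4 + 3)*(1*(1 + 1)))*(124/6) = (6 + √(-1)*(1*2))*(124*(⅙)) = (6 + I*2)*(62/3) = (6 + 2*I)*(62/3) = 124 + 124*I/3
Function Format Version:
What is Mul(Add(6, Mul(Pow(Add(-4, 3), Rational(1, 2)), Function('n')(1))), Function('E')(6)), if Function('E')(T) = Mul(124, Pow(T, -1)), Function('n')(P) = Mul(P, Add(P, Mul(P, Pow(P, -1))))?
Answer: Add(124, Mul(Rational(124, 3), I)) ≈ Add(124.00, Mul(41.333, I))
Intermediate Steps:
Function('n')(P) = Mul(P, Add(1, P)) (Function('n')(P) = Mul(P, Add(P, 1)) = Mul(P, Add(1, P)))
Mul(Add(6, Mul(Pow(Add(-4, 3), Rational(1, 2)), Function('n')(1))), Function('E')(6)) = Mul(Add(6, Mul(Pow(Add(-4, 3), Rational(1, 2)), Mul(1, Add(1, 1)))), Mul(124, Pow(6, -1))) = Mul(Add(6, Mul(Pow(-1, Rational(1, 2)), Mul(1, 2))), Mul(124, Rational(1, 6))) = Mul(Add(6, Mul(I, 2)), Rational(62, 3)) = Mul(Add(6, Mul(2, I)), Rational(62, 3)) = Add(124, Mul(Rational(124, 3), I))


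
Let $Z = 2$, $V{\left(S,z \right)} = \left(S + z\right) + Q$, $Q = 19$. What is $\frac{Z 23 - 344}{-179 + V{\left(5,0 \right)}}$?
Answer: $\frac{298}{155} \approx 1.9226$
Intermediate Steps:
$V{\left(S,z \right)} = 19 + S + z$ ($V{\left(S,z \right)} = \left(S + z\right) + 19 = 19 + S + z$)
$\frac{Z 23 - 344}{-179 + V{\left(5,0 \right)}} = \frac{2 \cdot 23 - 344}{-179 + \left(19 + 5 + 0\right)} = \frac{46 - 344}{-179 + 24} = - \frac{298}{-155} = \left(-298\right) \left(- \frac{1}{155}\right) = \frac{298}{155}$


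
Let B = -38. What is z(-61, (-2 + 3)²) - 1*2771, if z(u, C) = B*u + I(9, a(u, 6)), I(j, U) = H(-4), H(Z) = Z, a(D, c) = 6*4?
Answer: -457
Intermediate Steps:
a(D, c) = 24
I(j, U) = -4
z(u, C) = -4 - 38*u (z(u, C) = -38*u - 4 = -4 - 38*u)
z(-61, (-2 + 3)²) - 1*2771 = (-4 - 38*(-61)) - 1*2771 = (-4 + 2318) - 2771 = 2314 - 2771 = -457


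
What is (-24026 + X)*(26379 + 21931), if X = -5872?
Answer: -1444372380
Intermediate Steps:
(-24026 + X)*(26379 + 21931) = (-24026 - 5872)*(26379 + 21931) = -29898*48310 = -1444372380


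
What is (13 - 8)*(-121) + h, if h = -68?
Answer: -673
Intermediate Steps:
(13 - 8)*(-121) + h = (13 - 8)*(-121) - 68 = 5*(-121) - 68 = -605 - 68 = -673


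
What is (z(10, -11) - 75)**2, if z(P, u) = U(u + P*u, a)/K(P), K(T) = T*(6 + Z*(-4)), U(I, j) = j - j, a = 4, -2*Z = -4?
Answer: 5625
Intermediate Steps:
Z = 2 (Z = -1/2*(-4) = 2)
U(I, j) = 0
K(T) = -2*T (K(T) = T*(6 + 2*(-4)) = T*(6 - 8) = T*(-2) = -2*T)
z(P, u) = 0 (z(P, u) = 0/((-2*P)) = 0*(-1/(2*P)) = 0)
(z(10, -11) - 75)**2 = (0 - 75)**2 = (-75)**2 = 5625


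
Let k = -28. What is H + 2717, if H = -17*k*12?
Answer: 8429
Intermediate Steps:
H = 5712 (H = -17*(-28)*12 = 476*12 = 5712)
H + 2717 = 5712 + 2717 = 8429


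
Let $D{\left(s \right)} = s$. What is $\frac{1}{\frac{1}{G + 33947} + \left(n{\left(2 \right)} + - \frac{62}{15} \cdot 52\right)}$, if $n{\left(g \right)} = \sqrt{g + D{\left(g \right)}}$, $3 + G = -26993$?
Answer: $- \frac{11585}{2466831} \approx -0.0046963$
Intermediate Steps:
$G = -26996$ ($G = -3 - 26993 = -26996$)
$n{\left(g \right)} = \sqrt{2} \sqrt{g}$ ($n{\left(g \right)} = \sqrt{g + g} = \sqrt{2 g} = \sqrt{2} \sqrt{g}$)
$\frac{1}{\frac{1}{G + 33947} + \left(n{\left(2 \right)} + - \frac{62}{15} \cdot 52\right)} = \frac{1}{\frac{1}{-26996 + 33947} + \left(\sqrt{2} \sqrt{2} + - \frac{62}{15} \cdot 52\right)} = \frac{1}{\frac{1}{6951} + \left(2 + \left(-62\right) \frac{1}{15} \cdot 52\right)} = \frac{1}{\frac{1}{6951} + \left(2 - \frac{3224}{15}\right)} = \frac{1}{\frac{1}{6951} - \frac{3194}{15}} = \frac{1}{- \frac{2466831}{11585}} = - \frac{11585}{2466831}$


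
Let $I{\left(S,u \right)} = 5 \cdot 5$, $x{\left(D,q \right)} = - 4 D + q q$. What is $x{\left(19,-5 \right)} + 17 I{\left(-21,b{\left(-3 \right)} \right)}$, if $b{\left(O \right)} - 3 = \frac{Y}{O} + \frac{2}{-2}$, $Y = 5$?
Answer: $374$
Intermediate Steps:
$b{\left(O \right)} = 2 + \frac{5}{O}$ ($b{\left(O \right)} = 3 + \left(\frac{5}{O} + \frac{2}{-2}\right) = 3 + \left(\frac{5}{O} + 2 \left(- \frac{1}{2}\right)\right) = 3 - \left(1 - \frac{5}{O}\right) = 2 + \frac{5}{O}$)
$x{\left(D,q \right)} = q^{2} - 4 D$ ($x{\left(D,q \right)} = - 4 D + q^{2} = q^{2} - 4 D$)
$I{\left(S,u \right)} = 25$
$x{\left(19,-5 \right)} + 17 I{\left(-21,b{\left(-3 \right)} \right)} = \left(\left(-5\right)^{2} - 76\right) + 17 \cdot 25 = \left(25 - 76\right) + 425 = -51 + 425 = 374$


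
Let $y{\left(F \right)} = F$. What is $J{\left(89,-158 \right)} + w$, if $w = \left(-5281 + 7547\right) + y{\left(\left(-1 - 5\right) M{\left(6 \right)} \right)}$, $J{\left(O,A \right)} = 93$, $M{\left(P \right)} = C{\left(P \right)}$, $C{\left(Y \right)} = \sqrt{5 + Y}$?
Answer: $2359 - 6 \sqrt{11} \approx 2339.1$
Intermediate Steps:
$M{\left(P \right)} = \sqrt{5 + P}$
$w = 2266 - 6 \sqrt{11}$ ($w = \left(-5281 + 7547\right) + \left(-1 - 5\right) \sqrt{5 + 6} = 2266 - 6 \sqrt{11} \approx 2246.1$)
$J{\left(89,-158 \right)} + w = 93 + \left(2266 - 6 \sqrt{11}\right) = 2359 - 6 \sqrt{11}$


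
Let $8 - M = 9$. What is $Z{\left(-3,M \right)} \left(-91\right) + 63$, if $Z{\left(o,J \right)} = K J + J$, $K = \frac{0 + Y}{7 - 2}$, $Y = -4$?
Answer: $\frac{406}{5} \approx 81.2$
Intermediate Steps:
$M = -1$ ($M = 8 - 9 = -1$)
$K = - \frac{4}{5}$ ($K = \frac{0 - 4}{7 - 2} = - \frac{4}{5} \approx -0.8$)
$Z{\left(o,J \right)} = \frac{J}{5}$ ($Z{\left(o,J \right)} = - \frac{4 J}{5} + J = \frac{J}{5}$)
$Z{\left(-3,M \right)} \left(-91\right) + 63 = \frac{1}{5} \left(-1\right) \left(-91\right) + 63 = \left(- \frac{1}{5}\right) \left(-91\right) + 63 = \frac{91}{5} + 63 = \frac{406}{5}$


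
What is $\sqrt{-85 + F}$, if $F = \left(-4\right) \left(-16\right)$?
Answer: $i \sqrt{21} \approx 4.5826 i$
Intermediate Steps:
$F = 64$
$\sqrt{-85 + F} = \sqrt{-85 + 64} = \sqrt{-21} = i \sqrt{21}$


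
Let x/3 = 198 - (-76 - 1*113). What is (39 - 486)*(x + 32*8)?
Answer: -633399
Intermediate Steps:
x = 1161 (x = 3*(198 - (-76 - 1*113)) = 3*(198 - (-76 - 113)) = 3*(198 - 1*(-189)) = 3*(198 + 189) = 3*387 = 1161)
(39 - 486)*(x + 32*8) = (39 - 486)*(1161 + 32*8) = -447*(1161 + 256) = -447*1417 = -633399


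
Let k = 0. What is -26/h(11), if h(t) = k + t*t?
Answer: -26/121 ≈ -0.21488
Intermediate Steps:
h(t) = t**2 (h(t) = 0 + t*t = 0 + t**2 = t**2)
-26/h(11) = -26/(11**2) = -26/121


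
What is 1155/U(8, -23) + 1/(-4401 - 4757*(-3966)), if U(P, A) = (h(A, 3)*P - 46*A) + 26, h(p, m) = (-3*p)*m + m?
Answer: 5243791013/12548776974 ≈ 0.41787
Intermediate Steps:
h(p, m) = m - 3*m*p (h(p, m) = -3*m*p + m = m - 3*m*p)
U(P, A) = 26 - 46*A + P*(3 - 9*A) (U(P, A) = ((3*(1 - 3*A))*P - 46*A) + 26 = ((3 - 9*A)*P - 46*A) + 26 = (P*(3 - 9*A) - 46*A) + 26 = (-46*A + P*(3 - 9*A)) + 26 = 26 - 46*A + P*(3 - 9*A))
1155/U(8, -23) + 1/(-4401 - 4757*(-3966)) = 1155/(26 - 46*(-23) - 3*8*(-1 + 3*(-23))) + 1/(-4401 - 4757*(-3966)) = 1155/(26 + 1058 - 3*8*(-1 - 69)) - 1/3966/(-9158) = 1155/(26 + 1058 - 3*8*(-70)) - 1/9158*(-1/3966) = 1155/(26 + 1058 + 1680) + 1/36320628 = 1155/2764 + 1/36320628 = 5243791013/12548776974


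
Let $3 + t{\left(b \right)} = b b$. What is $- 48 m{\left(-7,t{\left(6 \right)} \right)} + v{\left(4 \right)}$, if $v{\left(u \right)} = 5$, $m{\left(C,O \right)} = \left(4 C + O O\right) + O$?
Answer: $-52507$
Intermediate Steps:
$t{\left(b \right)} = -3 + b^{2}$ ($t{\left(b \right)} = -3 + b b = -3 + b^{2}$)
$m{\left(C,O \right)} = O + O^{2} + 4 C$ ($m{\left(C,O \right)} = \left(4 C + O^{2}\right) + O = \left(O^{2} + 4 C\right) + O = O + O^{2} + 4 C$)
$- 48 m{\left(-7,t{\left(6 \right)} \right)} + v{\left(4 \right)} = - 48 \left(\left(-3 + 6^{2}\right) + \left(-3 + 6^{2}\right)^{2} + 4 \left(-7\right)\right) + 5 = - 48 \left(\left(-3 + 36\right) + \left(-3 + 36\right)^{2} - 28\right) + 5 = - 48 \left(33 + 33^{2} - 28\right) + 5 = - 48 \left(33 + 1089 - 28\right) + 5 = \left(-48\right) 1094 + 5 = -52512 + 5 = -52507$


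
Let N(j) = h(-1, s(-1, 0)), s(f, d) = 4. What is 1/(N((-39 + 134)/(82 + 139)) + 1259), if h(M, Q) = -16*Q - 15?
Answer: 1/1180 ≈ 0.00084746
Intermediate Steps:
h(M, Q) = -15 - 16*Q
N(j) = -79 (N(j) = -15 - 16*4 = -15 - 64 = -79)
1/(N((-39 + 134)/(82 + 139)) + 1259) = 1/(-79 + 1259) = 1/1180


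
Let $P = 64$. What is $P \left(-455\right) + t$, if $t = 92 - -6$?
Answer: $-29022$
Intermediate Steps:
$t = 98$ ($t = 92 + 6 = 98$)
$P \left(-455\right) + t = 64 \left(-455\right) + 98 = -29120 + 98 = -29022$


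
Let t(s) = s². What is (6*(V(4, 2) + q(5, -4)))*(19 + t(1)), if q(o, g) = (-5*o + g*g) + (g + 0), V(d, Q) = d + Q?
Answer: -840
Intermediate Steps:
V(d, Q) = Q + d
q(o, g) = g + g² - 5*o (q(o, g) = (-5*o + g²) + g = (g² - 5*o) + g = g + g² - 5*o)
(6*(V(4, 2) + q(5, -4)))*(19 + t(1)) = (6*((2 + 4) + (-4 + (-4)² - 5*5)))*(19 + 1²) = (6*(6 + (-4 + 16 - 25)))*(19 + 1) = (6*(6 - 13))*20 = (6*(-7))*20 = -42*20 = -840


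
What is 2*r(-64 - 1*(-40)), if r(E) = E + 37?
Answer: 26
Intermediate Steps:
r(E) = 37 + E
2*r(-64 - 1*(-40)) = 2*(37 + (-64 - 1*(-40))) = 2*(37 + (-64 + 40)) = 2*(37 - 24) = 2*13 = 26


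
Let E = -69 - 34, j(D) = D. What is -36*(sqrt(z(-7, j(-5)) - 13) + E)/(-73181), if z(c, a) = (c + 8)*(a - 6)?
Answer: -3708/73181 + 72*I*sqrt(6)/73181 ≈ -0.050669 + 0.00241*I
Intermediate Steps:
E = -103
z(c, a) = (-6 + a)*(8 + c) (z(c, a) = (8 + c)*(-6 + a) = (-6 + a)*(8 + c))
-36*(sqrt(z(-7, j(-5)) - 13) + E)/(-73181) = -36*(sqrt((-48 - 6*(-7) + 8*(-5) - 5*(-7)) - 13) - 103)/(-73181) = -36*(sqrt((-48 + 42 - 40 + 35) - 13) - 103)*(-1/73181) = -36*(sqrt(-11 - 13) - 103)*(-1/73181) = -36*(sqrt(-24) - 103)*(-1/73181) = -36*(2*I*sqrt(6) - 103)*(-1/73181) = -36*(-103 + 2*I*sqrt(6))*(-1/73181) = (3708 - 72*I*sqrt(6))*(-1/73181) = -3708/73181 + 72*I*sqrt(6)/73181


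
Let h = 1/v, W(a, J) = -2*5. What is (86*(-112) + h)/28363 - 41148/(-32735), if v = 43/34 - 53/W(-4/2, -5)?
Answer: 475294462307/518082245190 ≈ 0.91741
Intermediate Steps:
W(a, J) = -10
v = 558/85 (v = 43/34 - 53/(-10) = 43*(1/34) - 53*(-⅒) = 43/34 + 53/10 = 558/85 ≈ 6.5647)
h = 85/558 (h = 1/(558/85) = 85/558 ≈ 0.15233)
(86*(-112) + h)/28363 - 41148/(-32735) = (86*(-112) + 85/558)/28363 - 41148/(-32735) = (-9632 + 85/558)*(1/28363) - 41148*(-1/32735) = -5374571/558*1/28363 + 41148/32735 = -5374571/15826554 + 41148/32735 = 475294462307/518082245190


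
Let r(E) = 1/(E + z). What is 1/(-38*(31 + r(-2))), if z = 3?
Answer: -1/1216 ≈ -0.00082237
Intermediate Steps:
r(E) = 1/(3 + E) (r(E) = 1/(E + 3) = 1/(3 + E))
1/(-38*(31 + r(-2))) = 1/(-38*(31 + 1/(3 - 2))) = 1/(-38*(31 + 1/1)) = 1/(-38*(31 + 1)) = 1/(-38*32) = 1/(-1216) = -1/1216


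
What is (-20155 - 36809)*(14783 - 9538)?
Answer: -298776180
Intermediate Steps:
(-20155 - 36809)*(14783 - 9538) = -56964*5245 = -298776180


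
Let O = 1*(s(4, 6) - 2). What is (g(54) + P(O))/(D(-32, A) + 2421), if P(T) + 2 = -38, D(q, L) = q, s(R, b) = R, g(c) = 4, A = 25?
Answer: -36/2389 ≈ -0.015069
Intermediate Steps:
O = 2 (O = 1*(4 - 2) = 1*2 = 2)
P(T) = -40 (P(T) = -2 - 38 = -40)
(g(54) + P(O))/(D(-32, A) + 2421) = (4 - 40)/(-32 + 2421) = -36/2389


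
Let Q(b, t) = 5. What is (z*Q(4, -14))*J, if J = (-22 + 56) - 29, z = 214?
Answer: 5350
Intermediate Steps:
J = 5 (J = 34 - 29 = 5)
(z*Q(4, -14))*J = (214*5)*5 = 1070*5 = 5350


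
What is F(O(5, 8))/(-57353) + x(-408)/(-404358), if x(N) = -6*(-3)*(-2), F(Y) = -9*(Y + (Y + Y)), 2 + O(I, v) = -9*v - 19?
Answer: -168879705/3865190729 ≈ -0.043692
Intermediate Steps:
O(I, v) = -21 - 9*v (O(I, v) = -2 + (-9*v - 19) = -2 + (-19 - 9*v) = -21 - 9*v)
F(Y) = -27*Y (F(Y) = -9*(Y + 2*Y) = -27*Y)
x(N) = -36 (x(N) = 18*(-2) = -36)
F(O(5, 8))/(-57353) + x(-408)/(-404358) = -27*(-21 - 9*8)/(-57353) - 36/(-404358) = -27*(-21 - 72)*(-1/57353) - 36*(-1/404358) = -27*(-93)*(-1/57353) + 6/67393 = 2511*(-1/57353) + 6/67393 = -2511/57353 + 6/67393 = -168879705/3865190729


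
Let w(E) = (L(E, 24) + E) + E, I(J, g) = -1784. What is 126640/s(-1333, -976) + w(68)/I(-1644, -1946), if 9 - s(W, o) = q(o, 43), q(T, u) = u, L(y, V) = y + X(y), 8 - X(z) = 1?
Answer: -112966467/30328 ≈ -3724.8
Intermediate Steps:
X(z) = 7 (X(z) = 8 - 1*1 = 8 - 1 = 7)
L(y, V) = 7 + y (L(y, V) = y + 7 = 7 + y)
w(E) = 7 + 3*E (w(E) = ((7 + E) + E) + E = (7 + 2*E) + E = 7 + 3*E)
s(W, o) = -34 (s(W, o) = 9 - 1*43 = 9 - 43 = -34)
126640/s(-1333, -976) + w(68)/I(-1644, -1946) = 126640/(-34) + (7 + 3*68)/(-1784) = 126640*(-1/34) + (7 + 204)*(-1/1784) = -63320/17 + 211*(-1/1784) = -63320/17 - 211/1784 = -112966467/30328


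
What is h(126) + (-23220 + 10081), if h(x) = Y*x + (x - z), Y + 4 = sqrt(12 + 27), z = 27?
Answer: -13544 + 126*sqrt(39) ≈ -12757.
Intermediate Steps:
Y = -4 + sqrt(39) (Y = -4 + sqrt(12 + 27) = -4 + sqrt(39) ≈ 2.2450)
h(x) = -27 + x + x*(-4 + sqrt(39)) (h(x) = (-4 + sqrt(39))*x + (x - 1*27) = x*(-4 + sqrt(39)) + (x - 27) = x*(-4 + sqrt(39)) + (-27 + x) = -27 + x + x*(-4 + sqrt(39)))
h(126) + (-23220 + 10081) = (-27 + 126 - 1*126*(4 - sqrt(39))) + (-23220 + 10081) = (-27 + 126 + (-504 + 126*sqrt(39))) - 13139 = (-405 + 126*sqrt(39)) - 13139 = -13544 + 126*sqrt(39)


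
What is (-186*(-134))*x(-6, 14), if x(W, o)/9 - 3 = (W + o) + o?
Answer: 5607900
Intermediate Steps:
x(W, o) = 27 + 9*W + 18*o (x(W, o) = 27 + 9*((W + o) + o) = 27 + 9*(W + 2*o) = 27 + (9*W + 18*o) = 27 + 9*W + 18*o)
(-186*(-134))*x(-6, 14) = (-186*(-134))*(27 + 9*(-6) + 18*14) = 24924*(27 - 54 + 252) = 24924*225 = 5607900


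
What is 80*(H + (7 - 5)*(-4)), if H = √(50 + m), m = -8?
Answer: -640 + 80*√42 ≈ -121.54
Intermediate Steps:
H = √42 (H = √(50 - 8) = √42 ≈ 6.4807)
80*(H + (7 - 5)*(-4)) = 80*(√42 + (7 - 5)*(-4)) = 80*(√42 + 2*(-4)) = 80*(√42 - 8) = 80*(-8 + √42) = -640 + 80*√42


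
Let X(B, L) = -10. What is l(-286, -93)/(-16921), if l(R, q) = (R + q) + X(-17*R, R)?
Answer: 389/16921 ≈ 0.022989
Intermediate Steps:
l(R, q) = -10 + R + q (l(R, q) = (R + q) - 10 = -10 + R + q)
l(-286, -93)/(-16921) = (-10 - 286 - 93)/(-16921) = -389*(-1/16921) = 389/16921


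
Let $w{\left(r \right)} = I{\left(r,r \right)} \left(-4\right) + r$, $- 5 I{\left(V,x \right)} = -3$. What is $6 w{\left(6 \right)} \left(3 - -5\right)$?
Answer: $\frac{864}{5} \approx 172.8$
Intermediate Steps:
$I{\left(V,x \right)} = \frac{3}{5}$ ($I{\left(V,x \right)} = \left(- \frac{1}{5}\right) \left(-3\right) = \frac{3}{5}$)
$w{\left(r \right)} = - \frac{12}{5} + r$ ($w{\left(r \right)} = \frac{3}{5} \left(-4\right) + r = - \frac{12}{5} + r$)
$6 w{\left(6 \right)} \left(3 - -5\right) = 6 \left(- \frac{12}{5} + 6\right) \left(3 - -5\right) = 6 \cdot \frac{18}{5} \left(3 + 5\right) = \frac{108}{5} \cdot 8 = \frac{864}{5}$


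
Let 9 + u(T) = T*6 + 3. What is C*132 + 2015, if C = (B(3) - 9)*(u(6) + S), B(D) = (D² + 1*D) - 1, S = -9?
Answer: 7559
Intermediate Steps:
B(D) = -1 + D + D² (B(D) = (D² + D) - 1 = (D + D²) - 1 = -1 + D + D²)
u(T) = -6 + 6*T (u(T) = -9 + (T*6 + 3) = -9 + (6*T + 3) = -9 + (3 + 6*T) = -6 + 6*T)
C = 42 (C = ((-1 + 3 + 3²) - 9)*((-6 + 6*6) - 9) = ((-1 + 3 + 9) - 9)*((-6 + 36) - 9) = (11 - 9)*(30 - 9) = 2*21 = 42)
C*132 + 2015 = 42*132 + 2015 = 5544 + 2015 = 7559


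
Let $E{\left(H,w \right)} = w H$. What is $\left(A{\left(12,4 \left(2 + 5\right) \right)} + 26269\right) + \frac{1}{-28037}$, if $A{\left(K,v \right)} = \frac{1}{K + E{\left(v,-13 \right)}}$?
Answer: $\frac{259249363067}{9869024} \approx 26269.0$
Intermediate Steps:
$E{\left(H,w \right)} = H w$
$A{\left(K,v \right)} = \frac{1}{K - 13 v}$ ($A{\left(K,v \right)} = \frac{1}{K + v \left(-13\right)} = \frac{1}{K - 13 v}$)
$\left(A{\left(12,4 \left(2 + 5\right) \right)} + 26269\right) + \frac{1}{-28037} = \left(\frac{1}{12 - 13 \cdot 4 \left(2 + 5\right)} + 26269\right) + \frac{1}{-28037} = \left(\frac{1}{12 - 13 \cdot 4 \cdot 7} + 26269\right) - \frac{1}{28037} = \left(\frac{1}{12 - 364} + 26269\right) - \frac{1}{28037} = \left(\frac{1}{-352} + 26269\right) - \frac{1}{28037} = \left(- \frac{1}{352} + 26269\right) - \frac{1}{28037} = \frac{9246687}{352} - \frac{1}{28037} = \frac{259249363067}{9869024}$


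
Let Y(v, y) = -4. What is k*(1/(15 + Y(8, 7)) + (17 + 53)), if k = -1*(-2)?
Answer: 1542/11 ≈ 140.18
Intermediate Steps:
k = 2
k*(1/(15 + Y(8, 7)) + (17 + 53)) = 2*(1/(15 - 4) + (17 + 53)) = 2*(1/11 + 70) = 2*(771/11) = 1542/11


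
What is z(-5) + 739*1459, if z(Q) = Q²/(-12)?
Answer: 12938387/12 ≈ 1.0782e+6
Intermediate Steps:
z(Q) = -Q²/12
z(-5) + 739*1459 = -1/12*(-5)² + 739*1459 = -1/12*25 + 1078201 = -25/12 + 1078201 = 12938387/12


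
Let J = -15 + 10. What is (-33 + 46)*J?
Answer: -65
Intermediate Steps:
J = -5
(-33 + 46)*J = (-33 + 46)*(-5) = 13*(-5) = -65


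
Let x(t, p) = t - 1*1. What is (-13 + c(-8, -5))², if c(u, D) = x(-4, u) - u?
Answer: 100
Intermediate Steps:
x(t, p) = -1 + t (x(t, p) = t - 1 = -1 + t)
c(u, D) = -5 - u (c(u, D) = (-1 - 4) - u = -5 - u)
(-13 + c(-8, -5))² = (-13 + (-5 - 1*(-8)))² = (-13 + (-5 + 8))² = (-13 + 3)² = (-10)² = 100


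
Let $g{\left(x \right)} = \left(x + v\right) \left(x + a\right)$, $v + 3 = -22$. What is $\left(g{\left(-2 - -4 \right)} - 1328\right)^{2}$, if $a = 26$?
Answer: $3888784$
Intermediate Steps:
$v = -25$ ($v = -3 - 22 = -25$)
$g{\left(x \right)} = \left(-25 + x\right) \left(26 + x\right)$ ($g{\left(x \right)} = \left(x - 25\right) \left(x + 26\right) = \left(-25 + x\right) \left(26 + x\right)$)
$\left(g{\left(-2 - -4 \right)} - 1328\right)^{2} = \left(\left(-650 - -2 + \left(-2 - -4\right)^{2}\right) - 1328\right)^{2} = \left(\left(-650 + \left(-2 + 4\right) + \left(-2 + 4\right)^{2}\right) - 1328\right)^{2} = \left(\left(-650 + 2 + 2^{2}\right) - 1328\right)^{2} = \left(\left(-650 + 2 + 4\right) - 1328\right)^{2} = \left(-644 - 1328\right)^{2} = \left(-1972\right)^{2} = 3888784$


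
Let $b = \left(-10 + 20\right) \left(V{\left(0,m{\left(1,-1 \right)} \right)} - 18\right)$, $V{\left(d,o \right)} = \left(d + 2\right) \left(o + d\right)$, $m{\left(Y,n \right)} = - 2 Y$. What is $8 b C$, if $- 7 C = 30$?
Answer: $\frac{52800}{7} \approx 7542.9$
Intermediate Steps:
$V{\left(d,o \right)} = \left(2 + d\right) \left(d + o\right)$
$C = - \frac{30}{7}$ ($C = \left(- \frac{1}{7}\right) 30 = - \frac{30}{7} \approx -4.2857$)
$b = -220$ ($b = \left(-10 + 20\right) \left(\left(0^{2} + 2 \cdot 0 + 2 \left(\left(-2\right) 1\right) + 0 \left(\left(-2\right) 1\right)\right) - 18\right) = 10 \left(\left(0 + 0 + 2 \left(-2\right) + 0 \left(-2\right)\right) - 18\right) = 10 \left(\left(0 + 0 - 4 + 0\right) - 18\right) = 10 \left(-4 - 18\right) = 10 \left(-22\right) = -220$)
$8 b C = 8 \left(-220\right) \left(- \frac{30}{7}\right) = \left(-1760\right) \left(- \frac{30}{7}\right) = \frac{52800}{7}$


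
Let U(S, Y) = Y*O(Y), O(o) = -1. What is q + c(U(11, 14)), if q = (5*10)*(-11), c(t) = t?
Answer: -564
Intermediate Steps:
U(S, Y) = -Y (U(S, Y) = Y*(-1) = -Y)
q = -550 (q = 50*(-11) = -550)
q + c(U(11, 14)) = -550 - 1*14 = -550 - 14 = -564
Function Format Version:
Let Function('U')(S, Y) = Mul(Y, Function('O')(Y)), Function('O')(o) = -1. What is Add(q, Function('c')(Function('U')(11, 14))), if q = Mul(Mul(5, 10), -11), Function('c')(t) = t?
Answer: -564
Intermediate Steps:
Function('U')(S, Y) = Mul(-1, Y) (Function('U')(S, Y) = Mul(Y, -1) = Mul(-1, Y))
q = -550 (q = Mul(50, -11) = -550)
Add(q, Function('c')(Function('U')(11, 14))) = Add(-550, Mul(-1, 14)) = Add(-550, -14) = -564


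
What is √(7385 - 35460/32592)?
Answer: √13617144695/1358 ≈ 85.930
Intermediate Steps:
√(7385 - 35460/32592) = √(7385 - 35460*1/32592) = √(7385 - 2955/2716) = √(20054705/2716) = √13617144695/1358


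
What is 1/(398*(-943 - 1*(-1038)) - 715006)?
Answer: -1/677196 ≈ -1.4767e-6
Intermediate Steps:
1/(398*(-943 - 1*(-1038)) - 715006) = 1/(398*(-943 + 1038) - 715006) = 1/(398*95 - 715006) = 1/(37810 - 715006) = 1/(-677196) = -1/677196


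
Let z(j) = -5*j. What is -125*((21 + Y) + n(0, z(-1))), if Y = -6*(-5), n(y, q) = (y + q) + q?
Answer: -7625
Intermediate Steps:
n(y, q) = y + 2*q (n(y, q) = (q + y) + q = y + 2*q)
Y = 30
-125*((21 + Y) + n(0, z(-1))) = -125*((21 + 30) + (0 + 2*(-5*(-1)))) = -125*(51 + (0 + 2*5)) = -125*(51 + (0 + 10)) = -125*(51 + 10) = -125*61 = -7625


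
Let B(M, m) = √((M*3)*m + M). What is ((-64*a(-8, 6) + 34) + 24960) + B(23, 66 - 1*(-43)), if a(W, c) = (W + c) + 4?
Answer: 24866 + 2*√1886 ≈ 24953.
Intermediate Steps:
a(W, c) = 4 + W + c
B(M, m) = √(M + 3*M*m) (B(M, m) = √((3*M)*m + M) = √(3*M*m + M) = √(M + 3*M*m))
((-64*a(-8, 6) + 34) + 24960) + B(23, 66 - 1*(-43)) = ((-64*(4 - 8 + 6) + 34) + 24960) + √(23*(1 + 3*(66 - 1*(-43)))) = ((-64*2 + 34) + 24960) + √(23*(1 + 3*(66 + 43))) = ((-128 + 34) + 24960) + √(23*(1 + 3*109)) = (-94 + 24960) + √(23*(1 + 327)) = 24866 + √(23*328) = 24866 + √7544 = 24866 + 2*√1886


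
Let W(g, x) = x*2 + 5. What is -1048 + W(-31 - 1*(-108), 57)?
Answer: -929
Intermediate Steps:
W(g, x) = 5 + 2*x (W(g, x) = 2*x + 5 = 5 + 2*x)
-1048 + W(-31 - 1*(-108), 57) = -1048 + (5 + 2*57) = -1048 + (5 + 114) = -1048 + 119 = -929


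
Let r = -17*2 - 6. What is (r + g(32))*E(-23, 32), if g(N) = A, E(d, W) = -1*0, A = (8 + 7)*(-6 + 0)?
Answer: 0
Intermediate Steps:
A = -90 (A = 15*(-6) = -90)
E(d, W) = 0
g(N) = -90
r = -40 (r = -34 - 6 = -40)
(r + g(32))*E(-23, 32) = (-40 - 90)*0 = -130*0 = 0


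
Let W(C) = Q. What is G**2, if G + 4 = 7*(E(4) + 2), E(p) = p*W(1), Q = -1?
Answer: 324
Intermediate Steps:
W(C) = -1
E(p) = -p (E(p) = p*(-1) = -p)
G = -18 (G = -4 + 7*(-1*4 + 2) = -4 + 7*(-4 + 2) = -4 + 7*(-2) = -4 - 14 = -18)
G**2 = (-18)**2 = 324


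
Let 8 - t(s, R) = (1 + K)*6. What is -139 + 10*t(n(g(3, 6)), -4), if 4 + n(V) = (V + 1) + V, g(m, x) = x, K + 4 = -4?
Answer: 361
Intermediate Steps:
K = -8 (K = -4 - 4 = -8)
n(V) = -3 + 2*V (n(V) = -4 + ((V + 1) + V) = -4 + ((1 + V) + V) = -4 + (1 + 2*V) = -3 + 2*V)
t(s, R) = 50 (t(s, R) = 8 - (1 - 8)*6 = 8 - (-7)*6 = 8 - 1*(-42) = 8 + 42 = 50)
-139 + 10*t(n(g(3, 6)), -4) = -139 + 10*50 = -139 + 500 = 361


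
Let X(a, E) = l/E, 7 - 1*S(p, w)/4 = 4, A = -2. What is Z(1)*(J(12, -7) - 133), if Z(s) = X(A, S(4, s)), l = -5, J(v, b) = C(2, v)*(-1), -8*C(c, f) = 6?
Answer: 2645/48 ≈ 55.104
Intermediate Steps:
C(c, f) = -3/4 (C(c, f) = -1/8*6 = -3/4)
J(v, b) = 3/4 (J(v, b) = -3/4*(-1) = 3/4)
S(p, w) = 12 (S(p, w) = 28 - 4*4 = 28 - 16 = 12)
X(a, E) = -5/E
Z(s) = -5/12
Z(1)*(J(12, -7) - 133) = -5*(3/4 - 133)/12 = -5/12*(-529/4) = 2645/48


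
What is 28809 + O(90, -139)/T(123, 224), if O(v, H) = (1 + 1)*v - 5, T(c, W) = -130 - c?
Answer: 7288502/253 ≈ 28808.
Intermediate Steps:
O(v, H) = -5 + 2*v (O(v, H) = 2*v - 5 = -5 + 2*v)
28809 + O(90, -139)/T(123, 224) = 28809 + (-5 + 2*90)/(-130 - 1*123) = 28809 + (-5 + 180)/(-130 - 123) = 28809 + 175/(-253) = 28809 + 175*(-1/253) = 28809 - 175/253 = 7288502/253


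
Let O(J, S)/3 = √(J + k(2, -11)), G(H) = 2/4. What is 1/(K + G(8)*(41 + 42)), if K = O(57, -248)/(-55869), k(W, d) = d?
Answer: 57571477414/2389216312497 + 74492*√46/2389216312497 ≈ 0.024097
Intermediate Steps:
G(H) = ½ (G(H) = 2*(¼) = ½)
O(J, S) = 3*√(-11 + J) (O(J, S) = 3*√(J - 11) = 3*√(-11 + J))
K = -√46/18623 (K = (3*√(-11 + 57))/(-55869) = (3*√46)*(-1/55869) = -√46/18623 ≈ -0.00036419)
1/(K + G(8)*(41 + 42)) = 1/(-√46/18623 + (41 + 42)/2) = 1/(-√46/18623 + (½)*83) = 1/(-√46/18623 + 83/2) = 1/(83/2 - √46/18623)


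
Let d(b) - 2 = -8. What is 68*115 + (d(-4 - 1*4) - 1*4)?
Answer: 7810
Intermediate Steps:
d(b) = -6 (d(b) = 2 - 8 = -6)
68*115 + (d(-4 - 1*4) - 1*4) = 68*115 + (-6 - 1*4) = 7820 + (-6 - 4) = 7820 - 10 = 7810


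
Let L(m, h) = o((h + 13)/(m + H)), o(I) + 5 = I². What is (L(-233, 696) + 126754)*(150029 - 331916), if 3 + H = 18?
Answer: -1095709506770259/47524 ≈ -2.3056e+10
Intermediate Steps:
H = 15 (H = -3 + 18 = 15)
o(I) = -5 + I²
L(m, h) = -5 + (13 + h)²/(15 + m)² (L(m, h) = -5 + ((h + 13)/(m + 15))² = -5 + ((13 + h)/(15 + m))² = -5 + (13 + h)²/(15 + m)²)
(L(-233, 696) + 126754)*(150029 - 331916) = ((-5 + (13 + 696)²/(15 - 233)²) + 126754)*(150029 - 331916) = ((-5 + 709²/(-218)²) + 126754)*(-181887) = ((-5 + 502681*(1/47524)) + 126754)*(-181887) = ((-5 + 502681/47524) + 126754)*(-181887) = (265061/47524 + 126754)*(-181887) = (6024122157/47524)*(-181887) = -1095709506770259/47524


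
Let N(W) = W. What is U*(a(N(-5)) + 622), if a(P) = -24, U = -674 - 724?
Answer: -836004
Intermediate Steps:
U = -1398
U*(a(N(-5)) + 622) = -1398*(-24 + 622) = -1398*598 = -836004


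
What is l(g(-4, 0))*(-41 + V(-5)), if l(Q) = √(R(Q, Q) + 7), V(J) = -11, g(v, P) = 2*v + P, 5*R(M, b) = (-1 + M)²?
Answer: -104*√145/5 ≈ -250.47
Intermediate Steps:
R(M, b) = (-1 + M)²/5
g(v, P) = P + 2*v
l(Q) = √(7 + (-1 + Q)²/5) (l(Q) = √((-1 + Q)²/5 + 7) = √(7 + (-1 + Q)²/5))
l(g(-4, 0))*(-41 + V(-5)) = (√(175 + 5*(-1 + (0 + 2*(-4)))²)/5)*(-41 - 11) = (√(175 + 5*(-1 + (0 - 8))²)/5)*(-52) = (√(175 + 5*(-1 - 8)²)/5)*(-52) = (√(175 + 5*(-9)²)/5)*(-52) = (√(175 + 5*81)/5)*(-52) = (√(175 + 405)/5)*(-52) = (√580/5)*(-52) = ((2*√145)/5)*(-52) = (2*√145/5)*(-52) = -104*√145/5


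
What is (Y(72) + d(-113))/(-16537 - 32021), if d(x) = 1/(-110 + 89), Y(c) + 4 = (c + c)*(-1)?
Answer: 3109/1019718 ≈ 0.0030489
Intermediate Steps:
Y(c) = -4 - 2*c (Y(c) = -4 + (c + c)*(-1) = -4 + (2*c)*(-1) = -4 - 2*c)
d(x) = -1/21 (d(x) = 1/(-21) = -1/21)
(Y(72) + d(-113))/(-16537 - 32021) = ((-4 - 2*72) - 1/21)/(-16537 - 32021) = ((-4 - 144) - 1/21)/(-48558) = (-148 - 1/21)*(-1/48558) = -3109/21*(-1/48558) = 3109/1019718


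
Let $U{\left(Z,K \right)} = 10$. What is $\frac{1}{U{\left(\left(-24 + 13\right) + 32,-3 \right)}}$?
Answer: $\frac{1}{10} \approx 0.1$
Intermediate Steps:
$\frac{1}{U{\left(\left(-24 + 13\right) + 32,-3 \right)}} = \frac{1}{10}$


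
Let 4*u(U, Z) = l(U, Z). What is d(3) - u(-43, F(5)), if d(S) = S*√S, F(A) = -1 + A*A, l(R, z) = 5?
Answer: -5/4 + 3*√3 ≈ 3.9462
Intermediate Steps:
F(A) = -1 + A²
u(U, Z) = 5/4 (u(U, Z) = (¼)*5 = 5/4)
d(S) = S^(3/2)
d(3) - u(-43, F(5)) = 3^(3/2) - 1*5/4 = 3*√3 - 5/4 = -5/4 + 3*√3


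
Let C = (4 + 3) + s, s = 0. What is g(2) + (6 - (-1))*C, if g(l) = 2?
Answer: 51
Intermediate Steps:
C = 7 (C = (4 + 3) + 0 = 7 + 0 = 7)
g(2) + (6 - (-1))*C = 2 + (6 - (-1))*7 = 2 + (6 - 1*(-1))*7 = 2 + (6 + 1)*7 = 2 + 7*7 = 2 + 49 = 51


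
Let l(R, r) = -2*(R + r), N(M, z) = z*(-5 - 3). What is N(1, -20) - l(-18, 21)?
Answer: 166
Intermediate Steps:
N(M, z) = -8*z (N(M, z) = z*(-8) = -8*z)
l(R, r) = -2*R - 2*r
N(1, -20) - l(-18, 21) = -8*(-20) - (-2*(-18) - 2*21) = 160 - (36 - 42) = 160 - 1*(-6) = 160 + 6 = 166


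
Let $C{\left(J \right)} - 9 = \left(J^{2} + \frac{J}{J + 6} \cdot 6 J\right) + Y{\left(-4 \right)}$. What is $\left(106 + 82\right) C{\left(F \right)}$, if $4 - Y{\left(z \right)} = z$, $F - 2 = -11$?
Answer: $-12032$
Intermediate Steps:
$F = -9$ ($F = 2 - 11 = -9$)
$Y{\left(z \right)} = 4 - z$
$C{\left(J \right)} = 17 + J^{2} + \frac{6 J^{2}}{6 + J}$ ($C{\left(J \right)} = 9 + \left(\left(J^{2} + \frac{J}{J + 6} \cdot 6 J\right) + \left(4 - -4\right)\right) = 9 + \left(\left(J^{2} + \frac{J}{6 + J} 6 J\right) + \left(4 + 4\right)\right) = 9 + \left(\left(J^{2} + \frac{6 J}{6 + J} J\right) + 8\right) = 9 + \left(\left(J^{2} + \frac{6 J^{2}}{6 + J}\right) + 8\right) = 9 + \left(8 + J^{2} + \frac{6 J^{2}}{6 + J}\right) = 17 + J^{2} + \frac{6 J^{2}}{6 + J}$)
$\left(106 + 82\right) C{\left(F \right)} = \left(106 + 82\right) \frac{102 + \left(-9\right)^{3} + 12 \left(-9\right)^{2} + 17 \left(-9\right)}{6 - 9} = 188 \frac{102 - 729 + 12 \cdot 81 - 153}{-3} = 188 \left(- \frac{102 - 729 + 972 - 153}{3}\right) = 188 \left(\left(- \frac{1}{3}\right) 192\right) = 188 \left(-64\right) = -12032$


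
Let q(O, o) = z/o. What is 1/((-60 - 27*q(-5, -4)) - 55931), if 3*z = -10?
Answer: -2/112027 ≈ -1.7853e-5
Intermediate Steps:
z = -10/3 (z = (⅓)*(-10) = -10/3 ≈ -3.3333)
q(O, o) = -10/(3*o)
1/((-60 - 27*q(-5, -4)) - 55931) = 1/((-60 - (-90)/(-4)) - 55931) = 1/((-60 - (-90)*(-1)/4) - 55931) = 1/((-60 - 27*⅚) - 55931) = 1/((-60 - 45/2) - 55931) = 1/(-165/2 - 55931) = 1/(-112027/2) = -2/112027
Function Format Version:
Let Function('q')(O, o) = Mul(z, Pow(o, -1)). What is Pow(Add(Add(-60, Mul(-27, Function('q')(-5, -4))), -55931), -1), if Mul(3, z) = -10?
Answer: Rational(-2, 112027) ≈ -1.7853e-5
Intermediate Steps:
z = Rational(-10, 3) (z = Mul(Rational(1, 3), -10) = Rational(-10, 3) ≈ -3.3333)
Function('q')(O, o) = Mul(Rational(-10, 3), Pow(o, -1))
Pow(Add(Add(-60, Mul(-27, Function('q')(-5, -4))), -55931), -1) = Pow(Add(Add(-60, Mul(-27, Mul(Rational(-10, 3), Pow(-4, -1)))), -55931), -1) = Pow(Add(Add(-60, Mul(-27, Mul(Rational(-10, 3), Rational(-1, 4)))), -55931), -1) = Pow(Add(Add(-60, Mul(-27, Rational(5, 6))), -55931), -1) = Pow(Add(Add(-60, Rational(-45, 2)), -55931), -1) = Pow(Add(Rational(-165, 2), -55931), -1) = Pow(Rational(-112027, 2), -1) = Rational(-2, 112027)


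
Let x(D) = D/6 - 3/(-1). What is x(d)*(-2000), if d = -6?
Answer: -4000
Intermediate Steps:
x(D) = 3 + D/6 (x(D) = D*(⅙) - 3*(-1) = D/6 + 3 = 3 + D/6)
x(d)*(-2000) = (3 + (⅙)*(-6))*(-2000) = (3 - 1)*(-2000) = 2*(-2000) = -4000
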